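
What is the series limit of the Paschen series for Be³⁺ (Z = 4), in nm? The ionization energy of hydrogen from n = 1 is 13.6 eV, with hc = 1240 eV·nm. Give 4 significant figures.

51.29 nm

The Paschen series has lower level n_f = 3; the series limit corresponds to n_i → ∞.
ΔE_max = 13.6 × 16 / 3² = 24.18 eV.
λ_min = 1240 / 24.18 = 51.29 nm.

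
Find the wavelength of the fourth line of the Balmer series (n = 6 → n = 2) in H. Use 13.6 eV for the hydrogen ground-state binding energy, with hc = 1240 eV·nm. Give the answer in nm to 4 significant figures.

410.3 nm

The Balmer series terminates on n_f = 2; the fourth line has n_i = 2+4 = 6.
ΔE = 13.60 × (1/2² − 1/6²) = 3.022 eV.
λ = 1240 / 3.022 = 410.3 nm.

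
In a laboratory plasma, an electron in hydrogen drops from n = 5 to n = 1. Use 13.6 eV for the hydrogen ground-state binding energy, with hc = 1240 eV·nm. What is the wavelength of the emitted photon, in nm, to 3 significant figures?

ΔE = 13.60 × (1/1² − 1/5²) = 13.60 × 0.9600 = 13.06 eV.
λ = hc/ΔE = 1240 / 13.06 = 95.0 nm.

95.0 nm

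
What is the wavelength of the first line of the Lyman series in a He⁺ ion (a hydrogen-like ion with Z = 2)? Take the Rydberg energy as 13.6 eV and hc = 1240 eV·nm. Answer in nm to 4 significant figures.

The Lyman series terminates on n_f = 1; the first line has n_i = 1+1 = 2.
ΔE = 54.40 × (1/1² − 1/2²) = 40.80 eV.
λ = 1240 / 40.80 = 30.39 nm.

30.39 nm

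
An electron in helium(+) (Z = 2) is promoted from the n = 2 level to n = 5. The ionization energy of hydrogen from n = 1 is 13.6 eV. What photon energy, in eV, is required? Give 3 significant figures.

The Bohr energies scale as Z², so for Z = 2: E_n = −54.40/n² eV.
E_5 = −54.40/25 = −2.176 eV and E_2 = −54.40/4 = −13.60 eV.
The photon energy is |E_5 − E_2| = 11.4 eV.

11.4 eV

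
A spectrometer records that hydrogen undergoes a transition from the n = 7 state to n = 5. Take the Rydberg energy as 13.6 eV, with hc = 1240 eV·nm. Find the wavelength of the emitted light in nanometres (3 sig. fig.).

ΔE = 13.60 × (1/5² − 1/7²) = 13.60 × 0.01959 = 0.2664 eV.
λ = hc/ΔE = 1240 / 0.2664 = 4650 nm.
This line belongs to the Pfund series.

4650 nm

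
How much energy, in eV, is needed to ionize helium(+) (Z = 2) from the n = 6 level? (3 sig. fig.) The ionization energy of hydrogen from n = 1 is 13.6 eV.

E_n = −13.6 Z²/n² = −54.40/n² eV for Z = 2.
E_6 = −54.40/36 = −1.51 eV, so ionization (to E = 0) requires 1.51 eV.

1.51 eV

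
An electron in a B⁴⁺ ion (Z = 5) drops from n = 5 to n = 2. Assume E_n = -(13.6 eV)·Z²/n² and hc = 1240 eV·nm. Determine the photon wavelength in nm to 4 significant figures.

For Z = 5 the level energies scale as Z², so the effective Rydberg energy is 13.6 × 25 = 340.0 eV.
ΔE = 340.0 × (1/2² − 1/5²) = 340.0 × 0.2100 = 71.40 eV.
λ = hc/ΔE = 1240 / 71.40 = 17.37 nm.

17.37 nm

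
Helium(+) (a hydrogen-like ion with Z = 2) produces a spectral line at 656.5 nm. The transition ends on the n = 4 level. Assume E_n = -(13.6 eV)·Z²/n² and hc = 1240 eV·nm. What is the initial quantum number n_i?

The photon energy is ΔE = hc/λ = 1240 / 656.5 = 1.889 eV.
With Z = 2, ΔE = 54.40 × (1/n_f² − 1/n_i²), so 1/n_f² − 1/n_i² = 0.03472.
With n_f = 4: 1/n_i² = 1/16 − 0.03472 = 0.02778, so n_i ≈ 6.00.

n_i = 6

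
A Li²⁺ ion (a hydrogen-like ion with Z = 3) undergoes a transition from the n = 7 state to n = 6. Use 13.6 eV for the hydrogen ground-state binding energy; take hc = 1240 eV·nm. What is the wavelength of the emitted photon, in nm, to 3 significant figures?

1370 nm

For Z = 3 the level energies scale as Z², so the effective Rydberg energy is 13.6 × 9 = 122.4 eV.
ΔE = 122.4 × (1/6² − 1/7²) = 122.4 × 0.007370 = 0.9020 eV.
λ = hc/ΔE = 1240 / 0.9020 = 1370 nm.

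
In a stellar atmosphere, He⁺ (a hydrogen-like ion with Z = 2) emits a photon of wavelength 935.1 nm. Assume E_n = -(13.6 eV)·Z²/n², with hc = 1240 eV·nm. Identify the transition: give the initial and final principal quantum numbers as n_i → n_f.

The photon energy is ΔE = hc/λ = 1240 / 935.1 = 1.326 eV.
With Z = 2, ΔE = 54.40 × (1/n_f² − 1/n_i²), so 1/n_f² − 1/n_i² = 0.02438.
Trying n_f = 5 gives 1/n_i² = 0.01562, i.e. n_i ≈ 8; this pair matches.

n_i = 8, n_f = 5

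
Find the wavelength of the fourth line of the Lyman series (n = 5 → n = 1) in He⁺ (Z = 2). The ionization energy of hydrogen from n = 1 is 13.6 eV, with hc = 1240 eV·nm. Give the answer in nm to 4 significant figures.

The Lyman series terminates on n_f = 1; the fourth line has n_i = 1+4 = 5.
ΔE = 54.40 × (1/1² − 1/5²) = 52.22 eV.
λ = 1240 / 52.22 = 23.74 nm.

23.74 nm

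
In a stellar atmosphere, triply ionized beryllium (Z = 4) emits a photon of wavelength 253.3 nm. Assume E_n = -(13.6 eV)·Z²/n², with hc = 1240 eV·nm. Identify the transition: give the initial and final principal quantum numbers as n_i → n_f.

n_i = 5, n_f = 4

The photon energy is ΔE = hc/λ = 1240 / 253.3 = 4.895 eV.
With Z = 4, ΔE = 217.6 × (1/n_f² − 1/n_i²), so 1/n_f² − 1/n_i² = 0.02250.
Trying n_f = 4 gives 1/n_i² = 0.04000, i.e. n_i ≈ 5; this pair matches.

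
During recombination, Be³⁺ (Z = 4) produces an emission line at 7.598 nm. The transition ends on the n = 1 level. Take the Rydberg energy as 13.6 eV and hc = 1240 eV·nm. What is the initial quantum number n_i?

n_i = 2

The photon energy is ΔE = hc/λ = 1240 / 7.598 = 163.2 eV.
With Z = 4, ΔE = 217.6 × (1/n_f² − 1/n_i²), so 1/n_f² − 1/n_i² = 0.7500.
With n_f = 1: 1/n_i² = 1/1 − 0.7500 = 0.2500, so n_i ≈ 2.00.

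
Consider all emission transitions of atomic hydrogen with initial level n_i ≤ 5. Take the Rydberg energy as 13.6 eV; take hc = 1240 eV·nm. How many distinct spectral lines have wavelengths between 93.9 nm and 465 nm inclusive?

5

Enumerate all n_i → n_f pairs with 1 ≤ n_f < n_i ≤ 5 and compute λ = 1240 / [13.6·1·(1/n_f² − 1/n_i²)].
Lines falling in [93.9, 465] nm: 5→1 (94.98 nm), 4→1 (97.25 nm), 3→1 (102.6 nm), 2→1 (121.6 nm), 5→2 (434.2 nm).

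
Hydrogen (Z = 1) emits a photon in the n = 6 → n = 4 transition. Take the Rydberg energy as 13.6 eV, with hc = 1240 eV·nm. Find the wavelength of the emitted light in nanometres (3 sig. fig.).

ΔE = 13.60 × (1/4² − 1/6²) = 13.60 × 0.03472 = 0.4722 eV.
λ = hc/ΔE = 1240 / 0.4722 = 2630 nm.
This line belongs to the Brackett series.

2630 nm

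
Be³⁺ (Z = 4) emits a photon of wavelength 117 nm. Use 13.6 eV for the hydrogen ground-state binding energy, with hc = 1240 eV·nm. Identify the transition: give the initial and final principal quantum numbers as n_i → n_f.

The photon energy is ΔE = hc/λ = 1240 / 117 = 10.60 eV.
With Z = 4, ΔE = 217.6 × (1/n_f² − 1/n_i²), so 1/n_f² − 1/n_i² = 0.04871.
Trying n_f = 3 gives 1/n_i² = 0.06241, i.e. n_i ≈ 4; this pair matches.

n_i = 4, n_f = 3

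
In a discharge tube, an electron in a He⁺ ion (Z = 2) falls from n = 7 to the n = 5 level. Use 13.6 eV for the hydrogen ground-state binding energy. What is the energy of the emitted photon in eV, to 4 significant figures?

The Bohr energies scale as Z², so for Z = 2: E_n = −54.40/n² eV.
E_7 = −54.40/49 = −1.110 eV and E_5 = −54.40/25 = −2.176 eV.
The photon energy is |E_7 − E_5| = 1.066 eV.

1.066 eV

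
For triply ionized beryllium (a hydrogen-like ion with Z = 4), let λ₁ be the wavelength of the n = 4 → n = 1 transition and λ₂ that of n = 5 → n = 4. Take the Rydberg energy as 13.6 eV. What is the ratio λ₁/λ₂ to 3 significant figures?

0.0240

λ ∝ 1/ΔE ∝ 1/(1/n_f² − 1/n_i²), and the Z² and hc factors cancel in the ratio.
λ₁/λ₂ = (1/4² − 1/5²)/(1/1² − 1/4²) = 0.02250/0.9375 = 0.0240.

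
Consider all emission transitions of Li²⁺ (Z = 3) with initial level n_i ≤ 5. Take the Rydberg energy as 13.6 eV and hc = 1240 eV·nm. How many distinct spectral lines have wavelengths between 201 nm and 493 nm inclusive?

2

Enumerate all n_i → n_f pairs with 1 ≤ n_f < n_i ≤ 5 and compute λ = 1240 / [13.6·9·(1/n_f² − 1/n_i²)].
Lines falling in [201, 493] nm: 4→3 (208.4 nm), 5→4 (450.3 nm).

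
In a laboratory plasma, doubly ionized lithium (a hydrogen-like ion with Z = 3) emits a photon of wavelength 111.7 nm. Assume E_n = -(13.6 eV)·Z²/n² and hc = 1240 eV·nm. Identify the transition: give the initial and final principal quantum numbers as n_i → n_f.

n_i = 7, n_f = 3

The photon energy is ΔE = hc/λ = 1240 / 111.7 = 11.10 eV.
With Z = 3, ΔE = 122.4 × (1/n_f² − 1/n_i²), so 1/n_f² − 1/n_i² = 0.09070.
Trying n_f = 3 gives 1/n_i² = 0.02042, i.e. n_i ≈ 7; this pair matches.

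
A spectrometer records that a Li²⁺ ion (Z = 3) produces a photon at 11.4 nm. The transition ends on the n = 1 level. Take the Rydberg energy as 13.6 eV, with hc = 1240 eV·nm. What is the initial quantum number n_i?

n_i = 3

The photon energy is ΔE = hc/λ = 1240 / 11.4 = 108.8 eV.
With Z = 3, ΔE = 122.4 × (1/n_f² − 1/n_i²), so 1/n_f² − 1/n_i² = 0.8887.
With n_f = 1: 1/n_i² = 1/1 − 0.8887 = 0.1113, so n_i ≈ 3.00.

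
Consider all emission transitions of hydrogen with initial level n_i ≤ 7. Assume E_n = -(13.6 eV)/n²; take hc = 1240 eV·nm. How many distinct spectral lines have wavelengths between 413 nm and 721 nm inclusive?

3

Enumerate all n_i → n_f pairs with 1 ≤ n_f < n_i ≤ 7 and compute λ = 1240 / [13.6·1·(1/n_f² − 1/n_i²)].
Lines falling in [413, 721] nm: 5→2 (434.2 nm), 4→2 (486.3 nm), 3→2 (656.5 nm).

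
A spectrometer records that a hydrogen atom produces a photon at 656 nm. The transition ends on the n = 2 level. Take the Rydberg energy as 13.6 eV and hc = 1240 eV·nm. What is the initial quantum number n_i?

n_i = 3

The photon energy is ΔE = hc/λ = 1240 / 656 = 1.890 eV.
With Z = 1, ΔE = 13.60 × (1/n_f² − 1/n_i²), so 1/n_f² − 1/n_i² = 0.1390.
With n_f = 2: 1/n_i² = 1/4 − 0.1390 = 0.1110, so n_i ≈ 3.00.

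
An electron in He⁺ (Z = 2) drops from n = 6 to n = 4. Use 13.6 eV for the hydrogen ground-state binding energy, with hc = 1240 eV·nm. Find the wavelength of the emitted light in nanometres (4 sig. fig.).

656.5 nm

For Z = 2 the level energies scale as Z², so the effective Rydberg energy is 13.6 × 4 = 54.40 eV.
ΔE = 54.40 × (1/4² − 1/6²) = 54.40 × 0.03472 = 1.889 eV.
λ = hc/ΔE = 1240 / 1.889 = 656.5 nm.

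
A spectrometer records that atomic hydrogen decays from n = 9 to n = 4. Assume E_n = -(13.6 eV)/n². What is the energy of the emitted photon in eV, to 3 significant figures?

0.682 eV

E_9 = −13.60/81 = −0.1679 eV and E_4 = −13.60/16 = −0.8500 eV.
The photon energy is |E_9 − E_4| = 0.682 eV.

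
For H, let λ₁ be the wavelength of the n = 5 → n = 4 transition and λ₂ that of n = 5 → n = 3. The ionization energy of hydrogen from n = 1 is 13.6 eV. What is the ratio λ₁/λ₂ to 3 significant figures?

λ ∝ 1/ΔE ∝ 1/(1/n_f² − 1/n_i²), and the Z² and hc factors cancel in the ratio.
λ₁/λ₂ = (1/3² − 1/5²)/(1/4² − 1/5²) = 0.07111/0.02250 = 3.16.

3.16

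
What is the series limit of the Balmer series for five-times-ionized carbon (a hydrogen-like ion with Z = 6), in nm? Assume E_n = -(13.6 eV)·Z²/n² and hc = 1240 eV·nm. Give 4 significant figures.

10.13 nm

The Balmer series has lower level n_f = 2; the series limit corresponds to n_i → ∞.
ΔE_max = 13.6 × 36 / 2² = 122.4 eV.
λ_min = 1240 / 122.4 = 10.13 nm.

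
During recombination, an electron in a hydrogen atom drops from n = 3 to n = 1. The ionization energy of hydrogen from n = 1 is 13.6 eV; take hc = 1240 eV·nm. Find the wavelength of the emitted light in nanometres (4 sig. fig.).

102.6 nm

ΔE = 13.60 × (1/1² − 1/3²) = 13.60 × 0.8889 = 12.09 eV.
λ = hc/ΔE = 1240 / 12.09 = 102.6 nm.
This line belongs to the Lyman series.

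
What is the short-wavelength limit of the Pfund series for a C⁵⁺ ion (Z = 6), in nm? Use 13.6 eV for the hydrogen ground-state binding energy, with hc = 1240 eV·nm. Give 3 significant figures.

The Pfund series has lower level n_f = 5; the series limit corresponds to n_i → ∞.
ΔE_max = 13.6 × 36 / 5² = 19.58 eV.
λ_min = 1240 / 19.58 = 63.3 nm.

63.3 nm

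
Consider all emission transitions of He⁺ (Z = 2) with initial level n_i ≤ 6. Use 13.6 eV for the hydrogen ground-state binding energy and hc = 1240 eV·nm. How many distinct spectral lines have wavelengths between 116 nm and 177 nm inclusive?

Enumerate all n_i → n_f pairs with 1 ≤ n_f < n_i ≤ 6 and compute λ = 1240 / [13.6·4·(1/n_f² − 1/n_i²)].
Lines falling in [116, 177] nm: 4→2 (121.6 nm), 3→2 (164.1 nm).

2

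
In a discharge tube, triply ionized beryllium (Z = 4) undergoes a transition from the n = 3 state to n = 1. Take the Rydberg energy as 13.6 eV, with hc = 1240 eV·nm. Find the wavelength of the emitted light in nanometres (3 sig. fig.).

For Z = 4 the level energies scale as Z², so the effective Rydberg energy is 13.6 × 16 = 217.6 eV.
ΔE = 217.6 × (1/1² − 1/3²) = 217.6 × 0.8889 = 193.4 eV.
λ = hc/ΔE = 1240 / 193.4 = 6.41 nm.

6.41 nm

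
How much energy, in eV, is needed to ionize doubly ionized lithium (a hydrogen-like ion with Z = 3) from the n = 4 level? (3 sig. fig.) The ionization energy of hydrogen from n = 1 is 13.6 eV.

7.65 eV

E_n = −13.6 Z²/n² = −122.4/n² eV for Z = 3.
E_4 = −122.4/16 = −7.65 eV, so ionization (to E = 0) requires 7.65 eV.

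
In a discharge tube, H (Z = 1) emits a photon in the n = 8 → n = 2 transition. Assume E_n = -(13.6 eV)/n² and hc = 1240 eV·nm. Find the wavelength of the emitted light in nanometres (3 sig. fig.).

389 nm

ΔE = 13.60 × (1/2² − 1/8²) = 13.60 × 0.2344 = 3.188 eV.
λ = hc/ΔE = 1240 / 3.188 = 389 nm.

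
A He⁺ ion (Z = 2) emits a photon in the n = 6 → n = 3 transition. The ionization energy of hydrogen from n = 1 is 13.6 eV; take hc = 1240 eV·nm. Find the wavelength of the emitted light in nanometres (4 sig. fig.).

273.5 nm

For Z = 2 the level energies scale as Z², so the effective Rydberg energy is 13.6 × 4 = 54.40 eV.
ΔE = 54.40 × (1/3² − 1/6²) = 54.40 × 0.08333 = 4.533 eV.
λ = hc/ΔE = 1240 / 4.533 = 273.5 nm.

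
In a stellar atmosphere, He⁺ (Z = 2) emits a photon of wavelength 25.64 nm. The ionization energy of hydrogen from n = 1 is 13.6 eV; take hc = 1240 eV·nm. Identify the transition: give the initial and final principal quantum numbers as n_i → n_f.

n_i = 3, n_f = 1

The photon energy is ΔE = hc/λ = 1240 / 25.64 = 48.36 eV.
With Z = 2, ΔE = 54.40 × (1/n_f² − 1/n_i²), so 1/n_f² − 1/n_i² = 0.8890.
Trying n_f = 1 gives 1/n_i² = 0.1110, i.e. n_i ≈ 3; this pair matches.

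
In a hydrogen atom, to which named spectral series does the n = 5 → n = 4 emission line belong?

The series is set by the lower level: n_f = 4 is the Brackett series.

Brackett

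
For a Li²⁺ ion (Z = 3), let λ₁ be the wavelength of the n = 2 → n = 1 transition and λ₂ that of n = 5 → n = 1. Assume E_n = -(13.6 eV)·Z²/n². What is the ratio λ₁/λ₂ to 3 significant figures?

λ ∝ 1/ΔE ∝ 1/(1/n_f² − 1/n_i²), and the Z² and hc factors cancel in the ratio.
λ₁/λ₂ = (1/1² − 1/5²)/(1/1² − 1/2²) = 0.9600/0.7500 = 1.28.

1.28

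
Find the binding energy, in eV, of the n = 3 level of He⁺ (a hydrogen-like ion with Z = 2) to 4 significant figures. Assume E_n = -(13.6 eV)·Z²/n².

6.044 eV

E_n = −13.6 Z²/n² = −54.40/n² eV for Z = 2.
E_3 = −54.40/9 = −6.044 eV, so ionization (to E = 0) requires 6.044 eV.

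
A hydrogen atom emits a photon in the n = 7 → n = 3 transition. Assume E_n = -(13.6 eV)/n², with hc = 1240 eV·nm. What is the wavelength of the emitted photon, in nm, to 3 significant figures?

ΔE = 13.60 × (1/3² − 1/7²) = 13.60 × 0.09070 = 1.234 eV.
λ = hc/ΔE = 1240 / 1.234 = 1010 nm.

1010 nm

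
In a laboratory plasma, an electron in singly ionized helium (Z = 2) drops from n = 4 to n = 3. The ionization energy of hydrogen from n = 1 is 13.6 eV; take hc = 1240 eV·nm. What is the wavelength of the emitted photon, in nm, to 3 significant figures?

For Z = 2 the level energies scale as Z², so the effective Rydberg energy is 13.6 × 4 = 54.40 eV.
ΔE = 54.40 × (1/3² − 1/4²) = 54.40 × 0.04861 = 2.644 eV.
λ = hc/ΔE = 1240 / 2.644 = 469 nm.

469 nm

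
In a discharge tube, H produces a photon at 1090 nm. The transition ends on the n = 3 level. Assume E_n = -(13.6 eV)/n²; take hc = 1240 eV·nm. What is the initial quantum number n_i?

The photon energy is ΔE = hc/λ = 1240 / 1090 = 1.138 eV.
With Z = 1, ΔE = 13.60 × (1/n_f² − 1/n_i²), so 1/n_f² − 1/n_i² = 0.08365.
With n_f = 3: 1/n_i² = 1/9 − 0.08365 = 0.02746, so n_i ≈ 6.03.

n_i = 6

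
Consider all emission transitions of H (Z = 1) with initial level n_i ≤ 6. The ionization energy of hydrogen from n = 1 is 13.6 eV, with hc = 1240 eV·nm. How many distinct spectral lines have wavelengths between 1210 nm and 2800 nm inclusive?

Enumerate all n_i → n_f pairs with 1 ≤ n_f < n_i ≤ 6 and compute λ = 1240 / [13.6·1·(1/n_f² − 1/n_i²)].
Lines falling in [1210, 2800] nm: 5→3 (1282 nm), 4→3 (1876 nm), 6→4 (2626 nm).

3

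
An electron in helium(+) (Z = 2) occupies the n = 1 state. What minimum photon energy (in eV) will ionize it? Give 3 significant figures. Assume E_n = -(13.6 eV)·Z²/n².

E_n = −13.6 Z²/n² = −54.40/n² eV for Z = 2.
E_1 = −54.40/1 = −54.4 eV, so ionization (to E = 0) requires 54.4 eV.

54.4 eV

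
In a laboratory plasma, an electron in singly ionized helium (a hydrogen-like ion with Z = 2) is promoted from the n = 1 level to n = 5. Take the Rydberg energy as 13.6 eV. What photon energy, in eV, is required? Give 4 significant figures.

52.22 eV

The Bohr energies scale as Z², so for Z = 2: E_n = −54.40/n² eV.
E_5 = −54.40/25 = −2.176 eV and E_1 = −54.40/1 = −54.40 eV.
The photon energy is |E_5 − E_1| = 52.22 eV.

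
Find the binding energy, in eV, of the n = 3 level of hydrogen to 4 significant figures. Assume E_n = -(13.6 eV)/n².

1.511 eV

E_3 = −13.60/9 = −1.511 eV, so ionization (to E = 0) requires 1.511 eV.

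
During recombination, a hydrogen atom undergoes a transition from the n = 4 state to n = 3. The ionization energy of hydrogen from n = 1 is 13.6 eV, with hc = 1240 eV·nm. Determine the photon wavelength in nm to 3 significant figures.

1880 nm

ΔE = 13.60 × (1/3² − 1/4²) = 13.60 × 0.04861 = 0.6611 eV.
λ = hc/ΔE = 1240 / 0.6611 = 1880 nm.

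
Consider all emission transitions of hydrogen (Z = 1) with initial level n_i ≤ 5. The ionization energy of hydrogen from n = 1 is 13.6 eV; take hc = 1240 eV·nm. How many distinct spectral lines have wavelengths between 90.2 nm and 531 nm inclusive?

Enumerate all n_i → n_f pairs with 1 ≤ n_f < n_i ≤ 5 and compute λ = 1240 / [13.6·1·(1/n_f² − 1/n_i²)].
Lines falling in [90.2, 531] nm: 5→1 (94.98 nm), 4→1 (97.25 nm), 3→1 (102.6 nm), 2→1 (121.6 nm), 5→2 (434.2 nm), 4→2 (486.3 nm).

6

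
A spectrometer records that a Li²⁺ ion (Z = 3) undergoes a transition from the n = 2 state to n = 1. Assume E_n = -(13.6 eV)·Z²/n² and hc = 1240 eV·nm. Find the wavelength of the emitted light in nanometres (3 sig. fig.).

For Z = 3 the level energies scale as Z², so the effective Rydberg energy is 13.6 × 9 = 122.4 eV.
ΔE = 122.4 × (1/1² − 1/2²) = 122.4 × 0.7500 = 91.80 eV.
λ = hc/ΔE = 1240 / 91.80 = 13.5 nm.

13.5 nm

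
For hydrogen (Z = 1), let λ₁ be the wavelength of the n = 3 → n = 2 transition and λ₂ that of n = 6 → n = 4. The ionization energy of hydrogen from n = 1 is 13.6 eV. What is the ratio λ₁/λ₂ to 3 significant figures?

0.250

λ ∝ 1/ΔE ∝ 1/(1/n_f² − 1/n_i²), and the Z² and hc factors cancel in the ratio.
λ₁/λ₂ = (1/4² − 1/6²)/(1/2² − 1/3²) = 0.03472/0.1389 = 0.250.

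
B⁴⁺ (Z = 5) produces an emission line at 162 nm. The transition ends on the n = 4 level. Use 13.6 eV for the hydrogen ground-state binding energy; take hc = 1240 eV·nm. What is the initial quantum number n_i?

The photon energy is ΔE = hc/λ = 1240 / 162 = 7.654 eV.
With Z = 5, ΔE = 340.0 × (1/n_f² − 1/n_i²), so 1/n_f² − 1/n_i² = 0.02251.
With n_f = 4: 1/n_i² = 1/16 − 0.02251 = 0.03999, so n_i ≈ 5.00.

n_i = 5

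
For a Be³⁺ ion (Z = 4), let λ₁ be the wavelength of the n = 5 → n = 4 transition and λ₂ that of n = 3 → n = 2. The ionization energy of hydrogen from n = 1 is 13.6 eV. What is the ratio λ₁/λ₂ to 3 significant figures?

6.17

λ ∝ 1/ΔE ∝ 1/(1/n_f² − 1/n_i²), and the Z² and hc factors cancel in the ratio.
λ₁/λ₂ = (1/2² − 1/3²)/(1/4² − 1/5²) = 0.1389/0.02250 = 6.17.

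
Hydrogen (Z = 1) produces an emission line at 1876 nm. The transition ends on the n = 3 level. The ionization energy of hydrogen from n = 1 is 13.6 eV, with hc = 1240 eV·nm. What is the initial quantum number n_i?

The photon energy is ΔE = hc/λ = 1240 / 1876 = 0.6610 eV.
With Z = 1, ΔE = 13.60 × (1/n_f² − 1/n_i²), so 1/n_f² − 1/n_i² = 0.04860.
With n_f = 3: 1/n_i² = 1/9 − 0.04860 = 0.06251, so n_i ≈ 4.00.

n_i = 4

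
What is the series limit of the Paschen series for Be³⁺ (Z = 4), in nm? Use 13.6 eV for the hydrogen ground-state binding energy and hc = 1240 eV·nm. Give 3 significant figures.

The Paschen series has lower level n_f = 3; the series limit corresponds to n_i → ∞.
ΔE_max = 13.6 × 16 / 3² = 24.18 eV.
λ_min = 1240 / 24.18 = 51.3 nm.

51.3 nm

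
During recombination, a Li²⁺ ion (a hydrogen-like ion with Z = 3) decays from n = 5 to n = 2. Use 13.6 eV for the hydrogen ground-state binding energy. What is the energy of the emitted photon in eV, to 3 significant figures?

The Bohr energies scale as Z², so for Z = 3: E_n = −122.4/n² eV.
E_5 = −122.4/25 = −4.896 eV and E_2 = −122.4/4 = −30.60 eV.
The photon energy is |E_5 − E_2| = 25.7 eV.

25.7 eV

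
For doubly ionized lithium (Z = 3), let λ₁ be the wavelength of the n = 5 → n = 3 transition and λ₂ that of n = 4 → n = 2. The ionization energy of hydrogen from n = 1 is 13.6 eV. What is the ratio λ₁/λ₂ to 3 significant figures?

2.64

λ ∝ 1/ΔE ∝ 1/(1/n_f² − 1/n_i²), and the Z² and hc factors cancel in the ratio.
λ₁/λ₂ = (1/2² − 1/4²)/(1/3² − 1/5²) = 0.1875/0.07111 = 2.64.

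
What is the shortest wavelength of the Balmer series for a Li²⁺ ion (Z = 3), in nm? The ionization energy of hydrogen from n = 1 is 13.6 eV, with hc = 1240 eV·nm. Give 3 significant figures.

The Balmer series has lower level n_f = 2; the series limit corresponds to n_i → ∞.
ΔE_max = 13.6 × 9 / 2² = 30.60 eV.
λ_min = 1240 / 30.60 = 40.5 nm.

40.5 nm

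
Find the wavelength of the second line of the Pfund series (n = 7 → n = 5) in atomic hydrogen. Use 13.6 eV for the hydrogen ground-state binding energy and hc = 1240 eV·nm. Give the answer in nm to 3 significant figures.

The Pfund series terminates on n_f = 5; the second line has n_i = 5+2 = 7.
ΔE = 13.60 × (1/5² − 1/7²) = 0.2664 eV.
λ = 1240 / 0.2664 = 4650 nm.

4650 nm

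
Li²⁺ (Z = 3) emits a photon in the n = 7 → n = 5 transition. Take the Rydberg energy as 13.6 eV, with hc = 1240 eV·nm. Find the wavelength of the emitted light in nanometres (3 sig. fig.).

For Z = 3 the level energies scale as Z², so the effective Rydberg energy is 13.6 × 9 = 122.4 eV.
ΔE = 122.4 × (1/5² − 1/7²) = 122.4 × 0.01959 = 2.398 eV.
λ = hc/ΔE = 1240 / 2.398 = 517 nm.

517 nm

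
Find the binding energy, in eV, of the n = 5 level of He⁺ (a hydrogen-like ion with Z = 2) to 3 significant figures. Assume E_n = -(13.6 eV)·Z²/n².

2.18 eV

E_n = −13.6 Z²/n² = −54.40/n² eV for Z = 2.
E_5 = −54.40/25 = −2.18 eV, so ionization (to E = 0) requires 2.18 eV.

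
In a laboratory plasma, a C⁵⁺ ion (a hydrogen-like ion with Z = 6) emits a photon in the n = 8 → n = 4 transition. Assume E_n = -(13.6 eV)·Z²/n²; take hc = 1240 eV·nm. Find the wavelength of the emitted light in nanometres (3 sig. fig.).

54.0 nm

For Z = 6 the level energies scale as Z², so the effective Rydberg energy is 13.6 × 36 = 489.6 eV.
ΔE = 489.6 × (1/4² − 1/8²) = 489.6 × 0.04688 = 22.95 eV.
λ = hc/ΔE = 1240 / 22.95 = 54.0 nm.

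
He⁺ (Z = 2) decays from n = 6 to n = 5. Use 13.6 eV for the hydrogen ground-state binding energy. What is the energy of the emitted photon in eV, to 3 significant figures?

The Bohr energies scale as Z², so for Z = 2: E_n = −54.40/n² eV.
E_6 = −54.40/36 = −1.511 eV and E_5 = −54.40/25 = −2.176 eV.
The photon energy is |E_6 − E_5| = 0.665 eV.

0.665 eV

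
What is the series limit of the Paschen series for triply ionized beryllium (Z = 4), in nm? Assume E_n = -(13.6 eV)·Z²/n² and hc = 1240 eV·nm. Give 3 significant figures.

51.3 nm

The Paschen series has lower level n_f = 3; the series limit corresponds to n_i → ∞.
ΔE_max = 13.6 × 16 / 3² = 24.18 eV.
λ_min = 1240 / 24.18 = 51.3 nm.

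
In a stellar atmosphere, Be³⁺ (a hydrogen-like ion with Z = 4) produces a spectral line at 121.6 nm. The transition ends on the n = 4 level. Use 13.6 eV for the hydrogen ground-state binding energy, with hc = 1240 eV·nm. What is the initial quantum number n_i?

n_i = 8

The photon energy is ΔE = hc/λ = 1240 / 121.6 = 10.20 eV.
With Z = 4, ΔE = 217.6 × (1/n_f² − 1/n_i²), so 1/n_f² − 1/n_i² = 0.04686.
With n_f = 4: 1/n_i² = 1/16 − 0.04686 = 0.01564, so n_i ≈ 8.00.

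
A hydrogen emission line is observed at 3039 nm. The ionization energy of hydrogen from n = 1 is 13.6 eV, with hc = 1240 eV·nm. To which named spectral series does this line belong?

ΔE = 1240/3039 = 0.4080 eV.
This matches 13.6 × (1/5² − 1/10²), so n_f = 5: the Pfund series.

Pfund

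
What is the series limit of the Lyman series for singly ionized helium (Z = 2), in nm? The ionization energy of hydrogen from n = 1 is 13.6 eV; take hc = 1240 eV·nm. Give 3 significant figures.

22.8 nm

The Lyman series has lower level n_f = 1; the series limit corresponds to n_i → ∞.
ΔE_max = 13.6 × 4 / 1² = 54.40 eV.
λ_min = 1240 / 54.40 = 22.8 nm.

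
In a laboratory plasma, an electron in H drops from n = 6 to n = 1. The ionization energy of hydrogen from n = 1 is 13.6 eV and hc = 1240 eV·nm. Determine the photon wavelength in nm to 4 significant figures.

93.78 nm

ΔE = 13.60 × (1/1² − 1/6²) = 13.60 × 0.9722 = 13.22 eV.
λ = hc/ΔE = 1240 / 13.22 = 93.78 nm.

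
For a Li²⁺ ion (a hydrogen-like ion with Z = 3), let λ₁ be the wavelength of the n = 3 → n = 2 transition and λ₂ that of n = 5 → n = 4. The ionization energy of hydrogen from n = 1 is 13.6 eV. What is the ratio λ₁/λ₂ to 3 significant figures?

λ ∝ 1/ΔE ∝ 1/(1/n_f² − 1/n_i²), and the Z² and hc factors cancel in the ratio.
λ₁/λ₂ = (1/4² − 1/5²)/(1/2² − 1/3²) = 0.02250/0.1389 = 0.162.

0.162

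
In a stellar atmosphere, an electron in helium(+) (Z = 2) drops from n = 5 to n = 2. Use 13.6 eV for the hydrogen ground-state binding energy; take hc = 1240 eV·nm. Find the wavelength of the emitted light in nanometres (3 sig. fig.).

For Z = 2 the level energies scale as Z², so the effective Rydberg energy is 13.6 × 4 = 54.40 eV.
ΔE = 54.40 × (1/2² − 1/5²) = 54.40 × 0.2100 = 11.42 eV.
λ = hc/ΔE = 1240 / 11.42 = 109 nm.

109 nm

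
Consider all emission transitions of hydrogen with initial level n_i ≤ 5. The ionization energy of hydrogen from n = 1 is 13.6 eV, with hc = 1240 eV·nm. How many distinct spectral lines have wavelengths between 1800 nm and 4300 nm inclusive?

2

Enumerate all n_i → n_f pairs with 1 ≤ n_f < n_i ≤ 5 and compute λ = 1240 / [13.6·1·(1/n_f² − 1/n_i²)].
Lines falling in [1800, 4300] nm: 4→3 (1876 nm), 5→4 (4052 nm).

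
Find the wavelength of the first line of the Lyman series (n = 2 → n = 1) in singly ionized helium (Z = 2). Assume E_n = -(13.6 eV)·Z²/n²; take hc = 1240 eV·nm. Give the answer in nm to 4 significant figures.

30.39 nm

The Lyman series terminates on n_f = 1; the first line has n_i = 1+1 = 2.
ΔE = 54.40 × (1/1² − 1/2²) = 40.80 eV.
λ = 1240 / 40.80 = 30.39 nm.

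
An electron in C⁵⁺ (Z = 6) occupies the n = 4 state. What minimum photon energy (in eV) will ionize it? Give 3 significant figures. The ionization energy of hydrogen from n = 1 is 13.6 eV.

E_n = −13.6 Z²/n² = −489.6/n² eV for Z = 6.
E_4 = −489.6/16 = −30.6 eV, so ionization (to E = 0) requires 30.6 eV.

30.6 eV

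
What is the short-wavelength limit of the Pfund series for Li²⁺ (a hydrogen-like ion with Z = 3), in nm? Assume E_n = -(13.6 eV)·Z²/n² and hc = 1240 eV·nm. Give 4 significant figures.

The Pfund series has lower level n_f = 5; the series limit corresponds to n_i → ∞.
ΔE_max = 13.6 × 9 / 5² = 4.896 eV.
λ_min = 1240 / 4.896 = 253.3 nm.

253.3 nm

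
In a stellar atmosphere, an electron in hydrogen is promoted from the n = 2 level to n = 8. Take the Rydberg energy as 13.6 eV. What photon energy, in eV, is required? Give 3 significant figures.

3.19 eV

E_8 = −13.60/64 = −0.2125 eV and E_2 = −13.60/4 = −3.400 eV.
The photon energy is |E_8 − E_2| = 3.19 eV.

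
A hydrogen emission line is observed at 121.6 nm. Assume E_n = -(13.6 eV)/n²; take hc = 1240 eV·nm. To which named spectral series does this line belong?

Lyman

ΔE = 1240/121.6 = 10.20 eV.
This matches 13.6 × (1/1² − 1/2²), so n_f = 1: the Lyman series.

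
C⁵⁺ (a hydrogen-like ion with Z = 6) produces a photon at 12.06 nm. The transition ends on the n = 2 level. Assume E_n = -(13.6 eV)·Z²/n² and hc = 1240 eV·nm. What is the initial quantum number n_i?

n_i = 5

The photon energy is ΔE = hc/λ = 1240 / 12.06 = 102.8 eV.
With Z = 6, ΔE = 489.6 × (1/n_f² − 1/n_i²), so 1/n_f² − 1/n_i² = 0.2100.
With n_f = 2: 1/n_i² = 1/4 − 0.2100 = 0.03999, so n_i ≈ 5.00.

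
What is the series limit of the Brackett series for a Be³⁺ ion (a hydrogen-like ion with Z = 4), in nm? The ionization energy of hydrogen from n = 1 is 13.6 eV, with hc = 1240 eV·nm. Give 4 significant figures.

91.18 nm

The Brackett series has lower level n_f = 4; the series limit corresponds to n_i → ∞.
ΔE_max = 13.6 × 16 / 4² = 13.60 eV.
λ_min = 1240 / 13.60 = 91.18 nm.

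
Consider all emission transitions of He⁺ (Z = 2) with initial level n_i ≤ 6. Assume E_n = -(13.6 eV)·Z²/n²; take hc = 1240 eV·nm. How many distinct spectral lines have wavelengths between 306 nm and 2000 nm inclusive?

Enumerate all n_i → n_f pairs with 1 ≤ n_f < n_i ≤ 6 and compute λ = 1240 / [13.6·4·(1/n_f² − 1/n_i²)].
Lines falling in [306, 2000] nm: 5→3 (320.5 nm), 4→3 (468.9 nm), 6→4 (656.5 nm), 5→4 (1013 nm), 6→5 (1865 nm).

5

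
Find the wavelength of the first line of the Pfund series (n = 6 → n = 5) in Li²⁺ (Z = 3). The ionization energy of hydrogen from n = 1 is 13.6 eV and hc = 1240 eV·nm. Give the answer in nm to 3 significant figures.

829 nm

The Pfund series terminates on n_f = 5; the first line has n_i = 5+1 = 6.
ΔE = 122.4 × (1/5² − 1/6²) = 1.496 eV.
λ = 1240 / 1.496 = 829 nm.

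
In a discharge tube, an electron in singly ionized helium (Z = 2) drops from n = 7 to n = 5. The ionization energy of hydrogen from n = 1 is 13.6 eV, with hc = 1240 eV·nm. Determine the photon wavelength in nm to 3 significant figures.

For Z = 2 the level energies scale as Z², so the effective Rydberg energy is 13.6 × 4 = 54.40 eV.
ΔE = 54.40 × (1/5² − 1/7²) = 54.40 × 0.01959 = 1.066 eV.
λ = hc/ΔE = 1240 / 1.066 = 1160 nm.

1160 nm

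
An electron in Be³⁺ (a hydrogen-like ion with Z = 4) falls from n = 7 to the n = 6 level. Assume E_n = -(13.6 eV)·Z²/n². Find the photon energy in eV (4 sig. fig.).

1.604 eV

The Bohr energies scale as Z², so for Z = 4: E_n = −217.6/n² eV.
E_7 = −217.6/49 = −4.441 eV and E_6 = −217.6/36 = −6.044 eV.
The photon energy is |E_7 − E_6| = 1.604 eV.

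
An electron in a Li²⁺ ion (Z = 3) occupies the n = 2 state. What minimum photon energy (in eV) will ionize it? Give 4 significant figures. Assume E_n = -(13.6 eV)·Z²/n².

30.60 eV

E_n = −13.6 Z²/n² = −122.4/n² eV for Z = 3.
E_2 = −122.4/4 = −30.60 eV, so ionization (to E = 0) requires 30.60 eV.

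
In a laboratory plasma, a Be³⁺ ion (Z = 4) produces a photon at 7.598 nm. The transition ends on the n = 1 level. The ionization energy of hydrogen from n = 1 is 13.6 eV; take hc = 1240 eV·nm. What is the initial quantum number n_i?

The photon energy is ΔE = hc/λ = 1240 / 7.598 = 163.2 eV.
With Z = 4, ΔE = 217.6 × (1/n_f² − 1/n_i²), so 1/n_f² − 1/n_i² = 0.7500.
With n_f = 1: 1/n_i² = 1/1 − 0.7500 = 0.2500, so n_i ≈ 2.00.

n_i = 2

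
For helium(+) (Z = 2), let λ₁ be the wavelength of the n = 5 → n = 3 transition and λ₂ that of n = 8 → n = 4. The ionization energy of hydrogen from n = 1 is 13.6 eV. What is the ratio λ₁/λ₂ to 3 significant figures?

λ ∝ 1/ΔE ∝ 1/(1/n_f² − 1/n_i²), and the Z² and hc factors cancel in the ratio.
λ₁/λ₂ = (1/4² − 1/8²)/(1/3² − 1/5²) = 0.04688/0.07111 = 0.659.

0.659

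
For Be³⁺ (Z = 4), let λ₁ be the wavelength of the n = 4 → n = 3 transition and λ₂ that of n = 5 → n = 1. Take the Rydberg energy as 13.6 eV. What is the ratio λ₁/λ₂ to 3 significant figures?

λ ∝ 1/ΔE ∝ 1/(1/n_f² − 1/n_i²), and the Z² and hc factors cancel in the ratio.
λ₁/λ₂ = (1/1² − 1/5²)/(1/3² − 1/4²) = 0.9600/0.04861 = 19.7.

19.7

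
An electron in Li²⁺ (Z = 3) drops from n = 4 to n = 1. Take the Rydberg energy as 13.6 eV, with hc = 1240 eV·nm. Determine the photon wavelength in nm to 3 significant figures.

10.8 nm

For Z = 3 the level energies scale as Z², so the effective Rydberg energy is 13.6 × 9 = 122.4 eV.
ΔE = 122.4 × (1/1² − 1/4²) = 122.4 × 0.9375 = 114.8 eV.
λ = hc/ΔE = 1240 / 114.8 = 10.8 nm.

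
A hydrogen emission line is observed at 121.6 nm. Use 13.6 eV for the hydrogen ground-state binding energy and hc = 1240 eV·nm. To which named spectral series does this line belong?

ΔE = 1240/121.6 = 10.20 eV.
This matches 13.6 × (1/1² − 1/2²), so n_f = 1: the Lyman series.

Lyman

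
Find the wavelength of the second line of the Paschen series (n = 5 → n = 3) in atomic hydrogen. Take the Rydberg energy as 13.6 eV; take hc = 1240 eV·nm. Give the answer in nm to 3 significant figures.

The Paschen series terminates on n_f = 3; the second line has n_i = 3+2 = 5.
ΔE = 13.60 × (1/3² − 1/5²) = 0.9671 eV.
λ = 1240 / 0.9671 = 1280 nm.

1280 nm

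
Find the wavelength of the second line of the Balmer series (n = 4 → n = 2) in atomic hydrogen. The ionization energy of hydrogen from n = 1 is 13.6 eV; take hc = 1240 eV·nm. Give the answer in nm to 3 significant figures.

486 nm

The Balmer series terminates on n_f = 2; the second line has n_i = 2+2 = 4.
ΔE = 13.60 × (1/2² − 1/4²) = 2.550 eV.
λ = 1240 / 2.550 = 486 nm.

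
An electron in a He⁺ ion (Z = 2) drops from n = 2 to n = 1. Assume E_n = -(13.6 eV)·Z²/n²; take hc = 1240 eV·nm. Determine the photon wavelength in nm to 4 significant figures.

30.39 nm

For Z = 2 the level energies scale as Z², so the effective Rydberg energy is 13.6 × 4 = 54.40 eV.
ΔE = 54.40 × (1/1² − 1/2²) = 54.40 × 0.7500 = 40.80 eV.
λ = hc/ΔE = 1240 / 40.80 = 30.39 nm.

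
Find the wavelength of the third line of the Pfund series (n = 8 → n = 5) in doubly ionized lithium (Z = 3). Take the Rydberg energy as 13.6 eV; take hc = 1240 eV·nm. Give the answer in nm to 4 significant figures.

The Pfund series terminates on n_f = 5; the third line has n_i = 5+3 = 8.
ΔE = 122.4 × (1/5² − 1/8²) = 2.984 eV.
λ = 1240 / 2.984 = 415.6 nm.

415.6 nm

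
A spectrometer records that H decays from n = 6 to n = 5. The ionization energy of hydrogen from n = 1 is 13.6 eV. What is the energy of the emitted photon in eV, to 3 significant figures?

E_6 = −13.60/36 = −0.3778 eV and E_5 = −13.60/25 = −0.5440 eV.
The photon energy is |E_6 − E_5| = 0.166 eV.

0.166 eV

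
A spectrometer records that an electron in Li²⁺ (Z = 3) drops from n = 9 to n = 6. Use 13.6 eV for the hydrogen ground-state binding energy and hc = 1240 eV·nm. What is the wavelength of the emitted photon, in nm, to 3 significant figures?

For Z = 3 the level energies scale as Z², so the effective Rydberg energy is 13.6 × 9 = 122.4 eV.
ΔE = 122.4 × (1/6² − 1/9²) = 122.4 × 0.01543 = 1.889 eV.
λ = hc/ΔE = 1240 / 1.889 = 656 nm.

656 nm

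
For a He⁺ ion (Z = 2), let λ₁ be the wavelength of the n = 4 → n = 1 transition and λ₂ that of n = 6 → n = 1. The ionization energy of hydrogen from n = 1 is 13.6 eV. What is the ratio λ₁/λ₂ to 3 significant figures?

λ ∝ 1/ΔE ∝ 1/(1/n_f² − 1/n_i²), and the Z² and hc factors cancel in the ratio.
λ₁/λ₂ = (1/1² − 1/6²)/(1/1² − 1/4²) = 0.9722/0.9375 = 1.04.

1.04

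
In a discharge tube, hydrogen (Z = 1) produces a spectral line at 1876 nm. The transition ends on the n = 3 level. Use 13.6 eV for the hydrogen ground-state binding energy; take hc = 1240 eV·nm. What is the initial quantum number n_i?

The photon energy is ΔE = hc/λ = 1240 / 1876 = 0.6610 eV.
With Z = 1, ΔE = 13.60 × (1/n_f² − 1/n_i²), so 1/n_f² − 1/n_i² = 0.04860.
With n_f = 3: 1/n_i² = 1/9 − 0.04860 = 0.06251, so n_i ≈ 4.00.

n_i = 4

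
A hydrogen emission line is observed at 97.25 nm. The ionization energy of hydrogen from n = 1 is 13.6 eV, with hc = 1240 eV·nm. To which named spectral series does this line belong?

ΔE = 1240/97.25 = 12.75 eV.
This matches 13.6 × (1/1² − 1/4²), so n_f = 1: the Lyman series.

Lyman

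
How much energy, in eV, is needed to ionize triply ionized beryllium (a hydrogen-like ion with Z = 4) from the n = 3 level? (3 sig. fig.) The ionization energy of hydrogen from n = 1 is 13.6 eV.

E_n = −13.6 Z²/n² = −217.6/n² eV for Z = 4.
E_3 = −217.6/9 = −24.2 eV, so ionization (to E = 0) requires 24.2 eV.

24.2 eV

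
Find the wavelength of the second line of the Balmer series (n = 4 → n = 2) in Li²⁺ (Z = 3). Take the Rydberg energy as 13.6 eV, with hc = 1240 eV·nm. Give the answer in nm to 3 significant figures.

54.0 nm

The Balmer series terminates on n_f = 2; the second line has n_i = 2+2 = 4.
ΔE = 122.4 × (1/2² − 1/4²) = 22.95 eV.
λ = 1240 / 22.95 = 54.0 nm.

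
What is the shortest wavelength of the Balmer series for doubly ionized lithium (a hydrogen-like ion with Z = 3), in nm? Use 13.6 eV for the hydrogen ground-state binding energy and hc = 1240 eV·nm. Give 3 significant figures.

40.5 nm

The Balmer series has lower level n_f = 2; the series limit corresponds to n_i → ∞.
ΔE_max = 13.6 × 9 / 2² = 30.60 eV.
λ_min = 1240 / 30.60 = 40.5 nm.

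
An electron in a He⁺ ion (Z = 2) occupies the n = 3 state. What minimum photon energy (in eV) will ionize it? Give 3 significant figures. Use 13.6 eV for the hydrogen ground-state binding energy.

E_n = −13.6 Z²/n² = −54.40/n² eV for Z = 2.
E_3 = −54.40/9 = −6.04 eV, so ionization (to E = 0) requires 6.04 eV.

6.04 eV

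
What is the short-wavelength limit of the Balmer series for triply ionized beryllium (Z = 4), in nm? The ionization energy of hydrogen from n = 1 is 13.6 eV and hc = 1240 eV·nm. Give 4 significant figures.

The Balmer series has lower level n_f = 2; the series limit corresponds to n_i → ∞.
ΔE_max = 13.6 × 16 / 2² = 54.40 eV.
λ_min = 1240 / 54.40 = 22.79 nm.

22.79 nm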